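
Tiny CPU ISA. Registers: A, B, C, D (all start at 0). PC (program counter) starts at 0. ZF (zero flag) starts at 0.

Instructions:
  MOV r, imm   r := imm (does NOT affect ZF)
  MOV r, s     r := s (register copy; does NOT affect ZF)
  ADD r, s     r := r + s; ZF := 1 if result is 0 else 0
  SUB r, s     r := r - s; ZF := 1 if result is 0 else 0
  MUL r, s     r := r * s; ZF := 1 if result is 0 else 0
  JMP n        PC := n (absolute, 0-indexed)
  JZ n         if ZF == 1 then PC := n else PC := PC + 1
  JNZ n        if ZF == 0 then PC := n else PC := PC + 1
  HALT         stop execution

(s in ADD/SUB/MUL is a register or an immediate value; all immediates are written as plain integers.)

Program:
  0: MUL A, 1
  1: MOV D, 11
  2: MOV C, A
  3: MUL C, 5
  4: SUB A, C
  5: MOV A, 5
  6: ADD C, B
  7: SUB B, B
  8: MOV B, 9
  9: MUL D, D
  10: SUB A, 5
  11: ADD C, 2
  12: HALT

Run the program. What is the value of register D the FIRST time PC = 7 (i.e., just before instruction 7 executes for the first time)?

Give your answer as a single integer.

Step 1: PC=0 exec 'MUL A, 1'. After: A=0 B=0 C=0 D=0 ZF=1 PC=1
Step 2: PC=1 exec 'MOV D, 11'. After: A=0 B=0 C=0 D=11 ZF=1 PC=2
Step 3: PC=2 exec 'MOV C, A'. After: A=0 B=0 C=0 D=11 ZF=1 PC=3
Step 4: PC=3 exec 'MUL C, 5'. After: A=0 B=0 C=0 D=11 ZF=1 PC=4
Step 5: PC=4 exec 'SUB A, C'. After: A=0 B=0 C=0 D=11 ZF=1 PC=5
Step 6: PC=5 exec 'MOV A, 5'. After: A=5 B=0 C=0 D=11 ZF=1 PC=6
Step 7: PC=6 exec 'ADD C, B'. After: A=5 B=0 C=0 D=11 ZF=1 PC=7
First time PC=7: D=11

11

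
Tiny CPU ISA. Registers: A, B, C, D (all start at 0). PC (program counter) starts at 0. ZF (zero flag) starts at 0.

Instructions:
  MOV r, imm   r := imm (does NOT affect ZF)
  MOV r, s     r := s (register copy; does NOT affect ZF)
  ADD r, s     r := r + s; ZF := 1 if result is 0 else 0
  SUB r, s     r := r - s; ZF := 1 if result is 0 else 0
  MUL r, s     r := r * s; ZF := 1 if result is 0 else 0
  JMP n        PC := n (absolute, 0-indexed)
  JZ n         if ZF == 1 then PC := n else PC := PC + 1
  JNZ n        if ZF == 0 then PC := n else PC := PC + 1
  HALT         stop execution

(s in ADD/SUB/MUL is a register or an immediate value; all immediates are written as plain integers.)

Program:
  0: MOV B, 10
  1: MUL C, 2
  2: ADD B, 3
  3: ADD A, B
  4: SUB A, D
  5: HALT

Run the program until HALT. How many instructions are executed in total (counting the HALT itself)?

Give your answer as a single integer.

Answer: 6

Derivation:
Step 1: PC=0 exec 'MOV B, 10'. After: A=0 B=10 C=0 D=0 ZF=0 PC=1
Step 2: PC=1 exec 'MUL C, 2'. After: A=0 B=10 C=0 D=0 ZF=1 PC=2
Step 3: PC=2 exec 'ADD B, 3'. After: A=0 B=13 C=0 D=0 ZF=0 PC=3
Step 4: PC=3 exec 'ADD A, B'. After: A=13 B=13 C=0 D=0 ZF=0 PC=4
Step 5: PC=4 exec 'SUB A, D'. After: A=13 B=13 C=0 D=0 ZF=0 PC=5
Step 6: PC=5 exec 'HALT'. After: A=13 B=13 C=0 D=0 ZF=0 PC=5 HALTED
Total instructions executed: 6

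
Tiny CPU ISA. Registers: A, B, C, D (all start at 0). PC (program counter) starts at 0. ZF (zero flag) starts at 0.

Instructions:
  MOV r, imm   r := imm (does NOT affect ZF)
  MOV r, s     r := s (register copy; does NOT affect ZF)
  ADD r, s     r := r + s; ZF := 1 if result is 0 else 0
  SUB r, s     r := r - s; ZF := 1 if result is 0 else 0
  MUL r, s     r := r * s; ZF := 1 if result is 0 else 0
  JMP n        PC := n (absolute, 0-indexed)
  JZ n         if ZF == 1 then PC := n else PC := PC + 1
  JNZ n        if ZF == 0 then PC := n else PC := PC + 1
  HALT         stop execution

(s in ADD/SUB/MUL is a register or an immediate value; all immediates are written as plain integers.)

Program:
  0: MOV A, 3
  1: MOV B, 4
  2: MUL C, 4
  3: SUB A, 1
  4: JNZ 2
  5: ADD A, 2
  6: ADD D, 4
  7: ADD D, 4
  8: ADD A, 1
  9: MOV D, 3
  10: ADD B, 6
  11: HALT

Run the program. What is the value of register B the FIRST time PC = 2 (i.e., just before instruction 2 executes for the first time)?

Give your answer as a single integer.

Step 1: PC=0 exec 'MOV A, 3'. After: A=3 B=0 C=0 D=0 ZF=0 PC=1
Step 2: PC=1 exec 'MOV B, 4'. After: A=3 B=4 C=0 D=0 ZF=0 PC=2
First time PC=2: B=4

4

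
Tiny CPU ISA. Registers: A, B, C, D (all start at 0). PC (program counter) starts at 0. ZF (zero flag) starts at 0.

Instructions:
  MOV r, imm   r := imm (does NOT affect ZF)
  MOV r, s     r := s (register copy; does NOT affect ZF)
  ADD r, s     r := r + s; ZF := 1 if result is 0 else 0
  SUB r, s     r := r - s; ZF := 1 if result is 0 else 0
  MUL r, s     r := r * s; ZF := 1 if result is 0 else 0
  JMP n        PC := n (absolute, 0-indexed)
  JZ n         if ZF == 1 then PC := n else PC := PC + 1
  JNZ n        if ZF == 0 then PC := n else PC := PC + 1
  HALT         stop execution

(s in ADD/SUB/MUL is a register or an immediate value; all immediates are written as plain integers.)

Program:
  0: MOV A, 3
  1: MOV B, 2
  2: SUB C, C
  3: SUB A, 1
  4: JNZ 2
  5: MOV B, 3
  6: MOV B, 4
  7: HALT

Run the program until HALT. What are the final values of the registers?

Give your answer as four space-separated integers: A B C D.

Step 1: PC=0 exec 'MOV A, 3'. After: A=3 B=0 C=0 D=0 ZF=0 PC=1
Step 2: PC=1 exec 'MOV B, 2'. After: A=3 B=2 C=0 D=0 ZF=0 PC=2
Step 3: PC=2 exec 'SUB C, C'. After: A=3 B=2 C=0 D=0 ZF=1 PC=3
Step 4: PC=3 exec 'SUB A, 1'. After: A=2 B=2 C=0 D=0 ZF=0 PC=4
Step 5: PC=4 exec 'JNZ 2'. After: A=2 B=2 C=0 D=0 ZF=0 PC=2
Step 6: PC=2 exec 'SUB C, C'. After: A=2 B=2 C=0 D=0 ZF=1 PC=3
Step 7: PC=3 exec 'SUB A, 1'. After: A=1 B=2 C=0 D=0 ZF=0 PC=4
Step 8: PC=4 exec 'JNZ 2'. After: A=1 B=2 C=0 D=0 ZF=0 PC=2
Step 9: PC=2 exec 'SUB C, C'. After: A=1 B=2 C=0 D=0 ZF=1 PC=3
Step 10: PC=3 exec 'SUB A, 1'. After: A=0 B=2 C=0 D=0 ZF=1 PC=4
Step 11: PC=4 exec 'JNZ 2'. After: A=0 B=2 C=0 D=0 ZF=1 PC=5
Step 12: PC=5 exec 'MOV B, 3'. After: A=0 B=3 C=0 D=0 ZF=1 PC=6
Step 13: PC=6 exec 'MOV B, 4'. After: A=0 B=4 C=0 D=0 ZF=1 PC=7
Step 14: PC=7 exec 'HALT'. After: A=0 B=4 C=0 D=0 ZF=1 PC=7 HALTED

Answer: 0 4 0 0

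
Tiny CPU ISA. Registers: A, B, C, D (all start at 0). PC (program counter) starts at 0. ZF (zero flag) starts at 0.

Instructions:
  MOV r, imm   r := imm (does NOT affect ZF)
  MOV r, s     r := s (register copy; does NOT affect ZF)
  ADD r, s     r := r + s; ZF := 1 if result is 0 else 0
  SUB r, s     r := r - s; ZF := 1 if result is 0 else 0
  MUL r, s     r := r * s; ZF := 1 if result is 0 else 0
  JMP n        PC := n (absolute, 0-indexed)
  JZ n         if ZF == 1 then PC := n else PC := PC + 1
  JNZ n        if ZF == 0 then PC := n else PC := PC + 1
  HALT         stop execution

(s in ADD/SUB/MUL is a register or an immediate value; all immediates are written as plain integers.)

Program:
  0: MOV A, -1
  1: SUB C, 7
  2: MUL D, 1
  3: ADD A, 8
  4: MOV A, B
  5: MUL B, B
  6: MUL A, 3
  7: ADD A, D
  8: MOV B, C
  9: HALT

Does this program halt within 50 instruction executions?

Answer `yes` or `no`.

Answer: yes

Derivation:
Step 1: PC=0 exec 'MOV A, -1'. After: A=-1 B=0 C=0 D=0 ZF=0 PC=1
Step 2: PC=1 exec 'SUB C, 7'. After: A=-1 B=0 C=-7 D=0 ZF=0 PC=2
Step 3: PC=2 exec 'MUL D, 1'. After: A=-1 B=0 C=-7 D=0 ZF=1 PC=3
Step 4: PC=3 exec 'ADD A, 8'. After: A=7 B=0 C=-7 D=0 ZF=0 PC=4
Step 5: PC=4 exec 'MOV A, B'. After: A=0 B=0 C=-7 D=0 ZF=0 PC=5
Step 6: PC=5 exec 'MUL B, B'. After: A=0 B=0 C=-7 D=0 ZF=1 PC=6
Step 7: PC=6 exec 'MUL A, 3'. After: A=0 B=0 C=-7 D=0 ZF=1 PC=7
Step 8: PC=7 exec 'ADD A, D'. After: A=0 B=0 C=-7 D=0 ZF=1 PC=8
Step 9: PC=8 exec 'MOV B, C'. After: A=0 B=-7 C=-7 D=0 ZF=1 PC=9
Step 10: PC=9 exec 'HALT'. After: A=0 B=-7 C=-7 D=0 ZF=1 PC=9 HALTED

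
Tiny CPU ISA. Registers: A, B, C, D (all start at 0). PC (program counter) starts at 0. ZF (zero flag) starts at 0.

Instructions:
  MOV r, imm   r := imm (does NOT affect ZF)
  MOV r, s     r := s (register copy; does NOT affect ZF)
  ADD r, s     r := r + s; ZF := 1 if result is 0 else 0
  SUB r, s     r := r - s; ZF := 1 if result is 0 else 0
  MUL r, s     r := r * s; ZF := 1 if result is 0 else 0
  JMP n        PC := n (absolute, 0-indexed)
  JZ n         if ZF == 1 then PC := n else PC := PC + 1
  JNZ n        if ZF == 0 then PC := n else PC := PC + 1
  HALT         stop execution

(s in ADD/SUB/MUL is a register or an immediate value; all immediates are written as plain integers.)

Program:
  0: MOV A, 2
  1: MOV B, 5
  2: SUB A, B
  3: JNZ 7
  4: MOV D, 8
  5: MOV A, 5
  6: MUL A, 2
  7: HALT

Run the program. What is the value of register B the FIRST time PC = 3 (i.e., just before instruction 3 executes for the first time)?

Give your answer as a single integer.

Step 1: PC=0 exec 'MOV A, 2'. After: A=2 B=0 C=0 D=0 ZF=0 PC=1
Step 2: PC=1 exec 'MOV B, 5'. After: A=2 B=5 C=0 D=0 ZF=0 PC=2
Step 3: PC=2 exec 'SUB A, B'. After: A=-3 B=5 C=0 D=0 ZF=0 PC=3
First time PC=3: B=5

5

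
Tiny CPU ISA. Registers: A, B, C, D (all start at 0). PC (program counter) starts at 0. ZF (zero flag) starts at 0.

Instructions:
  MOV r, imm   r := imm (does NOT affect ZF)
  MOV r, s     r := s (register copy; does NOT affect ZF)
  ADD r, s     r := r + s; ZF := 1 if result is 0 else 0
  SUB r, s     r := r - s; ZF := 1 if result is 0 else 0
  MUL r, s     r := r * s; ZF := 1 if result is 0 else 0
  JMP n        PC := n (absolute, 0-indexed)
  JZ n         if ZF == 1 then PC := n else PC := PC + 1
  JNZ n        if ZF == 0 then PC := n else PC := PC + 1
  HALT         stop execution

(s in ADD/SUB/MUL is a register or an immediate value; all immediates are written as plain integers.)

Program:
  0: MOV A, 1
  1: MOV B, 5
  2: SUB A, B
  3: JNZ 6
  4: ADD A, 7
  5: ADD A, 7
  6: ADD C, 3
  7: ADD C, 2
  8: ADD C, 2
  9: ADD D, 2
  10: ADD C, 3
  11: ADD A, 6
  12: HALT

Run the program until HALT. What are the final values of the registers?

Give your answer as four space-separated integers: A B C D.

Step 1: PC=0 exec 'MOV A, 1'. After: A=1 B=0 C=0 D=0 ZF=0 PC=1
Step 2: PC=1 exec 'MOV B, 5'. After: A=1 B=5 C=0 D=0 ZF=0 PC=2
Step 3: PC=2 exec 'SUB A, B'. After: A=-4 B=5 C=0 D=0 ZF=0 PC=3
Step 4: PC=3 exec 'JNZ 6'. After: A=-4 B=5 C=0 D=0 ZF=0 PC=6
Step 5: PC=6 exec 'ADD C, 3'. After: A=-4 B=5 C=3 D=0 ZF=0 PC=7
Step 6: PC=7 exec 'ADD C, 2'. After: A=-4 B=5 C=5 D=0 ZF=0 PC=8
Step 7: PC=8 exec 'ADD C, 2'. After: A=-4 B=5 C=7 D=0 ZF=0 PC=9
Step 8: PC=9 exec 'ADD D, 2'. After: A=-4 B=5 C=7 D=2 ZF=0 PC=10
Step 9: PC=10 exec 'ADD C, 3'. After: A=-4 B=5 C=10 D=2 ZF=0 PC=11
Step 10: PC=11 exec 'ADD A, 6'. After: A=2 B=5 C=10 D=2 ZF=0 PC=12
Step 11: PC=12 exec 'HALT'. After: A=2 B=5 C=10 D=2 ZF=0 PC=12 HALTED

Answer: 2 5 10 2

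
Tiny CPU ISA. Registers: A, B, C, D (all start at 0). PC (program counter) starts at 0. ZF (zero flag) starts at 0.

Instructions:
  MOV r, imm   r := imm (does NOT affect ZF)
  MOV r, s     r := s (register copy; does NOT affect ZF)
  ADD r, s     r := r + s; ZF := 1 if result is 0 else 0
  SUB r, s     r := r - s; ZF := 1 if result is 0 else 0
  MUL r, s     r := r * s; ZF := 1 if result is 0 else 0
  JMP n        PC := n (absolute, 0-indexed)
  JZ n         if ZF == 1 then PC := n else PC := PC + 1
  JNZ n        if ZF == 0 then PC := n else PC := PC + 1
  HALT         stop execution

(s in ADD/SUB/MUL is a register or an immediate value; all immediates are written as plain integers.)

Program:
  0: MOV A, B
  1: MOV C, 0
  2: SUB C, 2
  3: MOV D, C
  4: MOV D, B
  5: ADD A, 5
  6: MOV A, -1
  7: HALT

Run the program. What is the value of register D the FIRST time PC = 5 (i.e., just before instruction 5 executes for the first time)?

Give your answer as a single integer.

Step 1: PC=0 exec 'MOV A, B'. After: A=0 B=0 C=0 D=0 ZF=0 PC=1
Step 2: PC=1 exec 'MOV C, 0'. After: A=0 B=0 C=0 D=0 ZF=0 PC=2
Step 3: PC=2 exec 'SUB C, 2'. After: A=0 B=0 C=-2 D=0 ZF=0 PC=3
Step 4: PC=3 exec 'MOV D, C'. After: A=0 B=0 C=-2 D=-2 ZF=0 PC=4
Step 5: PC=4 exec 'MOV D, B'. After: A=0 B=0 C=-2 D=0 ZF=0 PC=5
First time PC=5: D=0

0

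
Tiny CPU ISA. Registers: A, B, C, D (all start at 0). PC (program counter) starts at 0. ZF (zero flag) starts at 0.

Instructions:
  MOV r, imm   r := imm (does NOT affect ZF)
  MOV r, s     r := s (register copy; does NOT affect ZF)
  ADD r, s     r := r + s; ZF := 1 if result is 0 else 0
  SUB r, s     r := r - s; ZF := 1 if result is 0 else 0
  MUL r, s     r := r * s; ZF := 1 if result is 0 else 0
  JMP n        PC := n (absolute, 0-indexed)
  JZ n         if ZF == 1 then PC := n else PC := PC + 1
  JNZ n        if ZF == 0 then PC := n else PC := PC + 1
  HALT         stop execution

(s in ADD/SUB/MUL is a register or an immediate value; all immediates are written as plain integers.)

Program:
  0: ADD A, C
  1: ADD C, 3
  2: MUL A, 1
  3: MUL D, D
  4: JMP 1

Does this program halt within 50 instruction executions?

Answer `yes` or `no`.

Answer: no

Derivation:
Step 1: PC=0 exec 'ADD A, C'. After: A=0 B=0 C=0 D=0 ZF=1 PC=1
Step 2: PC=1 exec 'ADD C, 3'. After: A=0 B=0 C=3 D=0 ZF=0 PC=2
Step 3: PC=2 exec 'MUL A, 1'. After: A=0 B=0 C=3 D=0 ZF=1 PC=3
Step 4: PC=3 exec 'MUL D, D'. After: A=0 B=0 C=3 D=0 ZF=1 PC=4
Step 5: PC=4 exec 'JMP 1'. After: A=0 B=0 C=3 D=0 ZF=1 PC=1
Step 6: PC=1 exec 'ADD C, 3'. After: A=0 B=0 C=6 D=0 ZF=0 PC=2
Step 7: PC=2 exec 'MUL A, 1'. After: A=0 B=0 C=6 D=0 ZF=1 PC=3
Step 8: PC=3 exec 'MUL D, D'. After: A=0 B=0 C=6 D=0 ZF=1 PC=4
Step 9: PC=4 exec 'JMP 1'. After: A=0 B=0 C=6 D=0 ZF=1 PC=1
Step 10: PC=1 exec 'ADD C, 3'. After: A=0 B=0 C=9 D=0 ZF=0 PC=2
Step 11: PC=2 exec 'MUL A, 1'. After: A=0 B=0 C=9 D=0 ZF=1 PC=3
Step 12: PC=3 exec 'MUL D, D'. After: A=0 B=0 C=9 D=0 ZF=1 PC=4
Step 13: PC=4 exec 'JMP 1'. After: A=0 B=0 C=9 D=0 ZF=1 PC=1
Step 14: PC=1 exec 'ADD C, 3'. After: A=0 B=0 C=12 D=0 ZF=0 PC=2
Step 15: PC=2 exec 'MUL A, 1'. After: A=0 B=0 C=12 D=0 ZF=1 PC=3
After 50 steps: not halted. PC revisits the same instructions with no path to HALT; will never halt.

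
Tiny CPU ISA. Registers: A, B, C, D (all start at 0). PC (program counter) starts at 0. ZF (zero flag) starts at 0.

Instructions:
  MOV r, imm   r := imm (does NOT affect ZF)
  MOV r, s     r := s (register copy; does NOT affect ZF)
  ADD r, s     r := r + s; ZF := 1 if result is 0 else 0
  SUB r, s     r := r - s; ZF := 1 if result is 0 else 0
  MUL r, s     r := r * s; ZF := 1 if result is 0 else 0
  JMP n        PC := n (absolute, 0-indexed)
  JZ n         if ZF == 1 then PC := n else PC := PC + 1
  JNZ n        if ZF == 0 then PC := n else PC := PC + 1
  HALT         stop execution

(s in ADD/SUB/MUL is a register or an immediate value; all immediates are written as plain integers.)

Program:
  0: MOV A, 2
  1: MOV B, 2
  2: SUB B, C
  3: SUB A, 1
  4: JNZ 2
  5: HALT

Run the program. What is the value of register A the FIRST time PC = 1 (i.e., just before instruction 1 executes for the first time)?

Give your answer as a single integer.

Step 1: PC=0 exec 'MOV A, 2'. After: A=2 B=0 C=0 D=0 ZF=0 PC=1
First time PC=1: A=2

2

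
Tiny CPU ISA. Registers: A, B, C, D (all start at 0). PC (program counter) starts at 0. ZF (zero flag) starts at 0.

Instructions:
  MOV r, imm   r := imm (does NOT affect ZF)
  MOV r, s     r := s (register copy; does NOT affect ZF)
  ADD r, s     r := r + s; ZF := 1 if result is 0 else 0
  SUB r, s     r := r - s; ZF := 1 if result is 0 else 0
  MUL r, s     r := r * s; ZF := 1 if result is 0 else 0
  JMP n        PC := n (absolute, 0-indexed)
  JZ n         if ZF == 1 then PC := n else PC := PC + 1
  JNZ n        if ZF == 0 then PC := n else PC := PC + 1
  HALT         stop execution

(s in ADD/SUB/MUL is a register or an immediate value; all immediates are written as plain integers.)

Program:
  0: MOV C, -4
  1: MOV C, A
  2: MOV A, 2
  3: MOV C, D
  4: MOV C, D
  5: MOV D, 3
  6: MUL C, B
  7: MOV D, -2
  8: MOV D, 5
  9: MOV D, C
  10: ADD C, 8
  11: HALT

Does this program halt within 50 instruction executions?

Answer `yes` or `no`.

Answer: yes

Derivation:
Step 1: PC=0 exec 'MOV C, -4'. After: A=0 B=0 C=-4 D=0 ZF=0 PC=1
Step 2: PC=1 exec 'MOV C, A'. After: A=0 B=0 C=0 D=0 ZF=0 PC=2
Step 3: PC=2 exec 'MOV A, 2'. After: A=2 B=0 C=0 D=0 ZF=0 PC=3
Step 4: PC=3 exec 'MOV C, D'. After: A=2 B=0 C=0 D=0 ZF=0 PC=4
Step 5: PC=4 exec 'MOV C, D'. After: A=2 B=0 C=0 D=0 ZF=0 PC=5
Step 6: PC=5 exec 'MOV D, 3'. After: A=2 B=0 C=0 D=3 ZF=0 PC=6
Step 7: PC=6 exec 'MUL C, B'. After: A=2 B=0 C=0 D=3 ZF=1 PC=7
Step 8: PC=7 exec 'MOV D, -2'. After: A=2 B=0 C=0 D=-2 ZF=1 PC=8
Step 9: PC=8 exec 'MOV D, 5'. After: A=2 B=0 C=0 D=5 ZF=1 PC=9
Step 10: PC=9 exec 'MOV D, C'. After: A=2 B=0 C=0 D=0 ZF=1 PC=10
Step 11: PC=10 exec 'ADD C, 8'. After: A=2 B=0 C=8 D=0 ZF=0 PC=11
Step 12: PC=11 exec 'HALT'. After: A=2 B=0 C=8 D=0 ZF=0 PC=11 HALTED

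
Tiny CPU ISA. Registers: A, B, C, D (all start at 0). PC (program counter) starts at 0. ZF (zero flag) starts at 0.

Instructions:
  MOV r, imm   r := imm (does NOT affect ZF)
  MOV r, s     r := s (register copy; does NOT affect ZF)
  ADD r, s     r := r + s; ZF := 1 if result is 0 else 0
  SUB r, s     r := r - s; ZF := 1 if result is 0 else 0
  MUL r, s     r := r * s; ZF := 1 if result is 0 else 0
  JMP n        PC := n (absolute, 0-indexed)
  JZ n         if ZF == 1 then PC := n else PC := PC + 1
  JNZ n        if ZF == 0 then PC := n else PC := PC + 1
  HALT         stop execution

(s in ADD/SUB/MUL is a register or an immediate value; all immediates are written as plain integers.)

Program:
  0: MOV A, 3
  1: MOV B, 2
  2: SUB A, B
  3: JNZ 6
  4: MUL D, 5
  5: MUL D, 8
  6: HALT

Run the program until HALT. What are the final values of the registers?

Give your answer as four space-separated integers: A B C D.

Step 1: PC=0 exec 'MOV A, 3'. After: A=3 B=0 C=0 D=0 ZF=0 PC=1
Step 2: PC=1 exec 'MOV B, 2'. After: A=3 B=2 C=0 D=0 ZF=0 PC=2
Step 3: PC=2 exec 'SUB A, B'. After: A=1 B=2 C=0 D=0 ZF=0 PC=3
Step 4: PC=3 exec 'JNZ 6'. After: A=1 B=2 C=0 D=0 ZF=0 PC=6
Step 5: PC=6 exec 'HALT'. After: A=1 B=2 C=0 D=0 ZF=0 PC=6 HALTED

Answer: 1 2 0 0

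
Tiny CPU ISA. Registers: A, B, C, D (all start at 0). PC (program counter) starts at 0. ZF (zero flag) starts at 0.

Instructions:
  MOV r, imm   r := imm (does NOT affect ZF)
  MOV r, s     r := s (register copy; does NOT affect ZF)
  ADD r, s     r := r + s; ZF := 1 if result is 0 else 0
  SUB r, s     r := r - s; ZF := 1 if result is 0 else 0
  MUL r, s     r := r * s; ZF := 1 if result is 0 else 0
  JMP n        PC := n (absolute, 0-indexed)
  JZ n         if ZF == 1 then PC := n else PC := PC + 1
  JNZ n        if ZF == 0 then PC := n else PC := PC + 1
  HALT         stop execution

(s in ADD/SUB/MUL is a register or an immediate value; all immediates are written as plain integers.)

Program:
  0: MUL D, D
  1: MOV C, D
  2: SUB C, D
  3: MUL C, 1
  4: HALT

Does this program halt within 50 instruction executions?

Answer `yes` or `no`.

Answer: yes

Derivation:
Step 1: PC=0 exec 'MUL D, D'. After: A=0 B=0 C=0 D=0 ZF=1 PC=1
Step 2: PC=1 exec 'MOV C, D'. After: A=0 B=0 C=0 D=0 ZF=1 PC=2
Step 3: PC=2 exec 'SUB C, D'. After: A=0 B=0 C=0 D=0 ZF=1 PC=3
Step 4: PC=3 exec 'MUL C, 1'. After: A=0 B=0 C=0 D=0 ZF=1 PC=4
Step 5: PC=4 exec 'HALT'. After: A=0 B=0 C=0 D=0 ZF=1 PC=4 HALTED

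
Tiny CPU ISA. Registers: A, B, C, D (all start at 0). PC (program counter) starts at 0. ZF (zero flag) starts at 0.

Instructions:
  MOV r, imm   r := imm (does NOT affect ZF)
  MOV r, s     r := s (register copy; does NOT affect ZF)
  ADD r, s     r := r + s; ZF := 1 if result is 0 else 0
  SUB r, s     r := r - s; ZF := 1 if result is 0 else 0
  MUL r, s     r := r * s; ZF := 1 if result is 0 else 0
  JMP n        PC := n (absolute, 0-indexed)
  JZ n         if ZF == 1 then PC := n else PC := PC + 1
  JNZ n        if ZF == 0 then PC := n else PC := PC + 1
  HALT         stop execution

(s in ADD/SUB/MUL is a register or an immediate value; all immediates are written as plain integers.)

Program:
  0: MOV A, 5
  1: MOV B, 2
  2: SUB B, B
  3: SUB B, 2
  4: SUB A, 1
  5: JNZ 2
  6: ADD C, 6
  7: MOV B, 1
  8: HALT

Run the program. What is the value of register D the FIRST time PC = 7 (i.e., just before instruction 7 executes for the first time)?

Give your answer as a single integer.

Step 1: PC=0 exec 'MOV A, 5'. After: A=5 B=0 C=0 D=0 ZF=0 PC=1
Step 2: PC=1 exec 'MOV B, 2'. After: A=5 B=2 C=0 D=0 ZF=0 PC=2
Step 3: PC=2 exec 'SUB B, B'. After: A=5 B=0 C=0 D=0 ZF=1 PC=3
Step 4: PC=3 exec 'SUB B, 2'. After: A=5 B=-2 C=0 D=0 ZF=0 PC=4
Step 5: PC=4 exec 'SUB A, 1'. After: A=4 B=-2 C=0 D=0 ZF=0 PC=5
Step 6: PC=5 exec 'JNZ 2'. After: A=4 B=-2 C=0 D=0 ZF=0 PC=2
Step 7: PC=2 exec 'SUB B, B'. After: A=4 B=0 C=0 D=0 ZF=1 PC=3
Step 8: PC=3 exec 'SUB B, 2'. After: A=4 B=-2 C=0 D=0 ZF=0 PC=4
Step 9: PC=4 exec 'SUB A, 1'. After: A=3 B=-2 C=0 D=0 ZF=0 PC=5
Step 10: PC=5 exec 'JNZ 2'. After: A=3 B=-2 C=0 D=0 ZF=0 PC=2
Step 11: PC=2 exec 'SUB B, B'. After: A=3 B=0 C=0 D=0 ZF=1 PC=3
Step 12: PC=3 exec 'SUB B, 2'. After: A=3 B=-2 C=0 D=0 ZF=0 PC=4
Step 13: PC=4 exec 'SUB A, 1'. After: A=2 B=-2 C=0 D=0 ZF=0 PC=5
Step 14: PC=5 exec 'JNZ 2'. After: A=2 B=-2 C=0 D=0 ZF=0 PC=2
Step 15: PC=2 exec 'SUB B, B'. After: A=2 B=0 C=0 D=0 ZF=1 PC=3
Step 16: PC=3 exec 'SUB B, 2'. After: A=2 B=-2 C=0 D=0 ZF=0 PC=4
Step 17: PC=4 exec 'SUB A, 1'. After: A=1 B=-2 C=0 D=0 ZF=0 PC=5
Step 18: PC=5 exec 'JNZ 2'. After: A=1 B=-2 C=0 D=0 ZF=0 PC=2
Step 19: PC=2 exec 'SUB B, B'. After: A=1 B=0 C=0 D=0 ZF=1 PC=3
Step 20: PC=3 exec 'SUB B, 2'. After: A=1 B=-2 C=0 D=0 ZF=0 PC=4
Step 21: PC=4 exec 'SUB A, 1'. After: A=0 B=-2 C=0 D=0 ZF=1 PC=5
Step 22: PC=5 exec 'JNZ 2'. After: A=0 B=-2 C=0 D=0 ZF=1 PC=6
Step 23: PC=6 exec 'ADD C, 6'. After: A=0 B=-2 C=6 D=0 ZF=0 PC=7
First time PC=7: D=0

0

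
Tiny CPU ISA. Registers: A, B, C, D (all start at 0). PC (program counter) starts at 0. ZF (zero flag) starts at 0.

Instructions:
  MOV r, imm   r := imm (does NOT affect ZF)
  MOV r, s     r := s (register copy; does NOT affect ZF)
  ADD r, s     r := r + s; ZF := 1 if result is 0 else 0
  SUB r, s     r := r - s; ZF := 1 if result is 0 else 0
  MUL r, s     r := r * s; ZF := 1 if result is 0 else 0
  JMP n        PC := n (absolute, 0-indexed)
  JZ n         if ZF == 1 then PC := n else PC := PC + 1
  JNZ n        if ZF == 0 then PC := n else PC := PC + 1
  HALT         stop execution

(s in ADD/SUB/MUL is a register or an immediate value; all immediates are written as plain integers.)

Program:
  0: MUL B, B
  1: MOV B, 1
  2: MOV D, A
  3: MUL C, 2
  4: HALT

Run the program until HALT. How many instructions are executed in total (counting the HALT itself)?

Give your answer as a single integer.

Step 1: PC=0 exec 'MUL B, B'. After: A=0 B=0 C=0 D=0 ZF=1 PC=1
Step 2: PC=1 exec 'MOV B, 1'. After: A=0 B=1 C=0 D=0 ZF=1 PC=2
Step 3: PC=2 exec 'MOV D, A'. After: A=0 B=1 C=0 D=0 ZF=1 PC=3
Step 4: PC=3 exec 'MUL C, 2'. After: A=0 B=1 C=0 D=0 ZF=1 PC=4
Step 5: PC=4 exec 'HALT'. After: A=0 B=1 C=0 D=0 ZF=1 PC=4 HALTED
Total instructions executed: 5

Answer: 5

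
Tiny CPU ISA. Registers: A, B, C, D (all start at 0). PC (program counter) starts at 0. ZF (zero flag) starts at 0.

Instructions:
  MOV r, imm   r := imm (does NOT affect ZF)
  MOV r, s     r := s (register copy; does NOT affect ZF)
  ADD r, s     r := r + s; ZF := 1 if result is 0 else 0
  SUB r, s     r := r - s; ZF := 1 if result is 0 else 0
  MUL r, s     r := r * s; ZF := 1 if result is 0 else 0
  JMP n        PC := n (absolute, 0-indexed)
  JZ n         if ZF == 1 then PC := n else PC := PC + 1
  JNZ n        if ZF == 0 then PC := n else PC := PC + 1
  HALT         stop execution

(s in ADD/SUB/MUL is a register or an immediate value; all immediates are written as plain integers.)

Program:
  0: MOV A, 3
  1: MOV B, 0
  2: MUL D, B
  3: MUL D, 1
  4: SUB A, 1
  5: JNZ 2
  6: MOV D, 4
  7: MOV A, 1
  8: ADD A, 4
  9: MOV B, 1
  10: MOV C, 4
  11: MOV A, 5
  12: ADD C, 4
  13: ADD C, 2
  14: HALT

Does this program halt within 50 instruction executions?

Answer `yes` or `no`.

Answer: yes

Derivation:
Step 1: PC=0 exec 'MOV A, 3'. After: A=3 B=0 C=0 D=0 ZF=0 PC=1
Step 2: PC=1 exec 'MOV B, 0'. After: A=3 B=0 C=0 D=0 ZF=0 PC=2
Step 3: PC=2 exec 'MUL D, B'. After: A=3 B=0 C=0 D=0 ZF=1 PC=3
Step 4: PC=3 exec 'MUL D, 1'. After: A=3 B=0 C=0 D=0 ZF=1 PC=4
Step 5: PC=4 exec 'SUB A, 1'. After: A=2 B=0 C=0 D=0 ZF=0 PC=5
Step 6: PC=5 exec 'JNZ 2'. After: A=2 B=0 C=0 D=0 ZF=0 PC=2
Step 7: PC=2 exec 'MUL D, B'. After: A=2 B=0 C=0 D=0 ZF=1 PC=3
Step 8: PC=3 exec 'MUL D, 1'. After: A=2 B=0 C=0 D=0 ZF=1 PC=4
Step 9: PC=4 exec 'SUB A, 1'. After: A=1 B=0 C=0 D=0 ZF=0 PC=5
Step 10: PC=5 exec 'JNZ 2'. After: A=1 B=0 C=0 D=0 ZF=0 PC=2
Step 11: PC=2 exec 'MUL D, B'. After: A=1 B=0 C=0 D=0 ZF=1 PC=3
Step 12: PC=3 exec 'MUL D, 1'. After: A=1 B=0 C=0 D=0 ZF=1 PC=4
Step 13: PC=4 exec 'SUB A, 1'. After: A=0 B=0 C=0 D=0 ZF=1 PC=5
Step 14: PC=5 exec 'JNZ 2'. After: A=0 B=0 C=0 D=0 ZF=1 PC=6
Step 15: PC=6 exec 'MOV D, 4'. After: A=0 B=0 C=0 D=4 ZF=1 PC=7
Step 16: PC=7 exec 'MOV A, 1'. After: A=1 B=0 C=0 D=4 ZF=1 PC=8
Step 17: PC=8 exec 'ADD A, 4'. After: A=5 B=0 C=0 D=4 ZF=0 PC=9
Step 18: PC=9 exec 'MOV B, 1'. After: A=5 B=1 C=0 D=4 ZF=0 PC=10
Step 19: PC=10 exec 'MOV C, 4'. After: A=5 B=1 C=4 D=4 ZF=0 PC=11
Step 20: PC=11 exec 'MOV A, 5'. After: A=5 B=1 C=4 D=4 ZF=0 PC=12
Step 21: PC=12 exec 'ADD C, 4'. After: A=5 B=1 C=8 D=4 ZF=0 PC=13
Step 22: PC=13 exec 'ADD C, 2'. After: A=5 B=1 C=10 D=4 ZF=0 PC=14
Step 23: PC=14 exec 'HALT'. After: A=5 B=1 C=10 D=4 ZF=0 PC=14 HALTED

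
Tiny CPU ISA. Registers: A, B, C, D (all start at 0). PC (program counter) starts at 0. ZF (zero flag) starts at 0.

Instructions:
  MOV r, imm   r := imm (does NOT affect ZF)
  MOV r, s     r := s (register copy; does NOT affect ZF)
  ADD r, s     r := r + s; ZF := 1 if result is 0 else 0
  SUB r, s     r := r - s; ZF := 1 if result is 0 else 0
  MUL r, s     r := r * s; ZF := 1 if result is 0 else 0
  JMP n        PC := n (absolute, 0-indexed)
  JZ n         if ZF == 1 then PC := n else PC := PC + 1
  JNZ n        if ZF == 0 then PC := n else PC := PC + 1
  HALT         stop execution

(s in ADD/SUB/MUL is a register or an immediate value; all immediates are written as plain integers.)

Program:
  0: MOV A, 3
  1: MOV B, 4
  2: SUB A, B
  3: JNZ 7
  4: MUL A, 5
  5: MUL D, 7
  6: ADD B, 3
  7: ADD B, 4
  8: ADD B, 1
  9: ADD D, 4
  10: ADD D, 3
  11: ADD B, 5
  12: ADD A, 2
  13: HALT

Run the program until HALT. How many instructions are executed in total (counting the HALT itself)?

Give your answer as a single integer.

Step 1: PC=0 exec 'MOV A, 3'. After: A=3 B=0 C=0 D=0 ZF=0 PC=1
Step 2: PC=1 exec 'MOV B, 4'. After: A=3 B=4 C=0 D=0 ZF=0 PC=2
Step 3: PC=2 exec 'SUB A, B'. After: A=-1 B=4 C=0 D=0 ZF=0 PC=3
Step 4: PC=3 exec 'JNZ 7'. After: A=-1 B=4 C=0 D=0 ZF=0 PC=7
Step 5: PC=7 exec 'ADD B, 4'. After: A=-1 B=8 C=0 D=0 ZF=0 PC=8
Step 6: PC=8 exec 'ADD B, 1'. After: A=-1 B=9 C=0 D=0 ZF=0 PC=9
Step 7: PC=9 exec 'ADD D, 4'. After: A=-1 B=9 C=0 D=4 ZF=0 PC=10
Step 8: PC=10 exec 'ADD D, 3'. After: A=-1 B=9 C=0 D=7 ZF=0 PC=11
Step 9: PC=11 exec 'ADD B, 5'. After: A=-1 B=14 C=0 D=7 ZF=0 PC=12
Step 10: PC=12 exec 'ADD A, 2'. After: A=1 B=14 C=0 D=7 ZF=0 PC=13
Step 11: PC=13 exec 'HALT'. After: A=1 B=14 C=0 D=7 ZF=0 PC=13 HALTED
Total instructions executed: 11

Answer: 11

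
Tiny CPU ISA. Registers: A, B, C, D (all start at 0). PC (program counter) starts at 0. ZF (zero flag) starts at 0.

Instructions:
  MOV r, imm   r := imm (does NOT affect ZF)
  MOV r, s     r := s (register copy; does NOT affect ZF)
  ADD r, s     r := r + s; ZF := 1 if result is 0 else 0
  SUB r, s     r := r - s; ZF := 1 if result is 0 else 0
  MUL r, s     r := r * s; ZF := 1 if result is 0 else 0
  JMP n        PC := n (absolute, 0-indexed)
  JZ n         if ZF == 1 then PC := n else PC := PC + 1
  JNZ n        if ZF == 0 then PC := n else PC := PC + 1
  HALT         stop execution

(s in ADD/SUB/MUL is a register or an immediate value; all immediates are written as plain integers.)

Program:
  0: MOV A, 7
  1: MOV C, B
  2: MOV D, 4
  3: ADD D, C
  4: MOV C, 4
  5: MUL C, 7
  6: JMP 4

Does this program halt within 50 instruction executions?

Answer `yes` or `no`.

Step 1: PC=0 exec 'MOV A, 7'. After: A=7 B=0 C=0 D=0 ZF=0 PC=1
Step 2: PC=1 exec 'MOV C, B'. After: A=7 B=0 C=0 D=0 ZF=0 PC=2
Step 3: PC=2 exec 'MOV D, 4'. After: A=7 B=0 C=0 D=4 ZF=0 PC=3
Step 4: PC=3 exec 'ADD D, C'. After: A=7 B=0 C=0 D=4 ZF=0 PC=4
Step 5: PC=4 exec 'MOV C, 4'. After: A=7 B=0 C=4 D=4 ZF=0 PC=5
Step 6: PC=5 exec 'MUL C, 7'. After: A=7 B=0 C=28 D=4 ZF=0 PC=6
Step 7: PC=6 exec 'JMP 4'. After: A=7 B=0 C=28 D=4 ZF=0 PC=4
Step 8: PC=4 exec 'MOV C, 4'. After: A=7 B=0 C=4 D=4 ZF=0 PC=5
State after step 8 equals state after step 5: the program is in a cycle of length 3 and will never halt.

Answer: no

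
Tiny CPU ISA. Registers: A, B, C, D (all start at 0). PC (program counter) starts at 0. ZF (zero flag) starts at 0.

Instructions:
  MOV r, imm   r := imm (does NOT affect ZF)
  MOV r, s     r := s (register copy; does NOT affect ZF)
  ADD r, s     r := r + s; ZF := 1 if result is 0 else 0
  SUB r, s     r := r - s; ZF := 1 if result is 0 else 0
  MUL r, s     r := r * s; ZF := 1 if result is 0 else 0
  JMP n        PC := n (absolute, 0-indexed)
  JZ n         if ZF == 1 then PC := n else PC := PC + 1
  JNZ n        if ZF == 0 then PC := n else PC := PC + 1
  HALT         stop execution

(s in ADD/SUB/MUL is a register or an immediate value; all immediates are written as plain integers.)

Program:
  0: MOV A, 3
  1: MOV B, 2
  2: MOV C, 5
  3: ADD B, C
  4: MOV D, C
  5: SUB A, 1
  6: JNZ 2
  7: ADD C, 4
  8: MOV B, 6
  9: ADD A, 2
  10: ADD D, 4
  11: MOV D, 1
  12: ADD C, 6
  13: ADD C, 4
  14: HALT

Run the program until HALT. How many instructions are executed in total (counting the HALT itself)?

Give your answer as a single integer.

Answer: 25

Derivation:
Step 1: PC=0 exec 'MOV A, 3'. After: A=3 B=0 C=0 D=0 ZF=0 PC=1
Step 2: PC=1 exec 'MOV B, 2'. After: A=3 B=2 C=0 D=0 ZF=0 PC=2
Step 3: PC=2 exec 'MOV C, 5'. After: A=3 B=2 C=5 D=0 ZF=0 PC=3
Step 4: PC=3 exec 'ADD B, C'. After: A=3 B=7 C=5 D=0 ZF=0 PC=4
Step 5: PC=4 exec 'MOV D, C'. After: A=3 B=7 C=5 D=5 ZF=0 PC=5
Step 6: PC=5 exec 'SUB A, 1'. After: A=2 B=7 C=5 D=5 ZF=0 PC=6
Step 7: PC=6 exec 'JNZ 2'. After: A=2 B=7 C=5 D=5 ZF=0 PC=2
Step 8: PC=2 exec 'MOV C, 5'. After: A=2 B=7 C=5 D=5 ZF=0 PC=3
Step 9: PC=3 exec 'ADD B, C'. After: A=2 B=12 C=5 D=5 ZF=0 PC=4
Step 10: PC=4 exec 'MOV D, C'. After: A=2 B=12 C=5 D=5 ZF=0 PC=5
Step 11: PC=5 exec 'SUB A, 1'. After: A=1 B=12 C=5 D=5 ZF=0 PC=6
Step 12: PC=6 exec 'JNZ 2'. After: A=1 B=12 C=5 D=5 ZF=0 PC=2
Step 13: PC=2 exec 'MOV C, 5'. After: A=1 B=12 C=5 D=5 ZF=0 PC=3
Step 14: PC=3 exec 'ADD B, C'. After: A=1 B=17 C=5 D=5 ZF=0 PC=4
Step 15: PC=4 exec 'MOV D, C'. After: A=1 B=17 C=5 D=5 ZF=0 PC=5
Step 16: PC=5 exec 'SUB A, 1'. After: A=0 B=17 C=5 D=5 ZF=1 PC=6
Step 17: PC=6 exec 'JNZ 2'. After: A=0 B=17 C=5 D=5 ZF=1 PC=7
Step 18: PC=7 exec 'ADD C, 4'. After: A=0 B=17 C=9 D=5 ZF=0 PC=8
Step 19: PC=8 exec 'MOV B, 6'. After: A=0 B=6 C=9 D=5 ZF=0 PC=9
Step 20: PC=9 exec 'ADD A, 2'. After: A=2 B=6 C=9 D=5 ZF=0 PC=10
Step 21: PC=10 exec 'ADD D, 4'. After: A=2 B=6 C=9 D=9 ZF=0 PC=11
Step 22: PC=11 exec 'MOV D, 1'. After: A=2 B=6 C=9 D=1 ZF=0 PC=12
Step 23: PC=12 exec 'ADD C, 6'. After: A=2 B=6 C=15 D=1 ZF=0 PC=13
Step 24: PC=13 exec 'ADD C, 4'. After: A=2 B=6 C=19 D=1 ZF=0 PC=14
Step 25: PC=14 exec 'HALT'. After: A=2 B=6 C=19 D=1 ZF=0 PC=14 HALTED
Total instructions executed: 25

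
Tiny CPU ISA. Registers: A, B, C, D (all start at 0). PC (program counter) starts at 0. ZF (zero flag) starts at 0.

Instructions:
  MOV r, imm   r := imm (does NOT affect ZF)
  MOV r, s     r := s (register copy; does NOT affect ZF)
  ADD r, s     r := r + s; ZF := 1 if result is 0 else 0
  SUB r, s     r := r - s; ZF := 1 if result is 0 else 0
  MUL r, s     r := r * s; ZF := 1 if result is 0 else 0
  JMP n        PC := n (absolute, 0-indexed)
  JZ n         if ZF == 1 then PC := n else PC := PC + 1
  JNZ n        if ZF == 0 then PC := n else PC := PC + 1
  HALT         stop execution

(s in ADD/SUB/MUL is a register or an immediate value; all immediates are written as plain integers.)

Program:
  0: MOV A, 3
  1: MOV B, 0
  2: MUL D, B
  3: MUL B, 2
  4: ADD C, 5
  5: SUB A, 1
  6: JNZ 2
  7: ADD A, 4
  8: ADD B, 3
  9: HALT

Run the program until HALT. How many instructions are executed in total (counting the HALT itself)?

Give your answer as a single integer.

Step 1: PC=0 exec 'MOV A, 3'. After: A=3 B=0 C=0 D=0 ZF=0 PC=1
Step 2: PC=1 exec 'MOV B, 0'. After: A=3 B=0 C=0 D=0 ZF=0 PC=2
Step 3: PC=2 exec 'MUL D, B'. After: A=3 B=0 C=0 D=0 ZF=1 PC=3
Step 4: PC=3 exec 'MUL B, 2'. After: A=3 B=0 C=0 D=0 ZF=1 PC=4
Step 5: PC=4 exec 'ADD C, 5'. After: A=3 B=0 C=5 D=0 ZF=0 PC=5
Step 6: PC=5 exec 'SUB A, 1'. After: A=2 B=0 C=5 D=0 ZF=0 PC=6
Step 7: PC=6 exec 'JNZ 2'. After: A=2 B=0 C=5 D=0 ZF=0 PC=2
Step 8: PC=2 exec 'MUL D, B'. After: A=2 B=0 C=5 D=0 ZF=1 PC=3
Step 9: PC=3 exec 'MUL B, 2'. After: A=2 B=0 C=5 D=0 ZF=1 PC=4
Step 10: PC=4 exec 'ADD C, 5'. After: A=2 B=0 C=10 D=0 ZF=0 PC=5
Step 11: PC=5 exec 'SUB A, 1'. After: A=1 B=0 C=10 D=0 ZF=0 PC=6
Step 12: PC=6 exec 'JNZ 2'. After: A=1 B=0 C=10 D=0 ZF=0 PC=2
Step 13: PC=2 exec 'MUL D, B'. After: A=1 B=0 C=10 D=0 ZF=1 PC=3
Step 14: PC=3 exec 'MUL B, 2'. After: A=1 B=0 C=10 D=0 ZF=1 PC=4
Step 15: PC=4 exec 'ADD C, 5'. After: A=1 B=0 C=15 D=0 ZF=0 PC=5
Step 16: PC=5 exec 'SUB A, 1'. After: A=0 B=0 C=15 D=0 ZF=1 PC=6
Step 17: PC=6 exec 'JNZ 2'. After: A=0 B=0 C=15 D=0 ZF=1 PC=7
Step 18: PC=7 exec 'ADD A, 4'. After: A=4 B=0 C=15 D=0 ZF=0 PC=8
Step 19: PC=8 exec 'ADD B, 3'. After: A=4 B=3 C=15 D=0 ZF=0 PC=9
Step 20: PC=9 exec 'HALT'. After: A=4 B=3 C=15 D=0 ZF=0 PC=9 HALTED
Total instructions executed: 20

Answer: 20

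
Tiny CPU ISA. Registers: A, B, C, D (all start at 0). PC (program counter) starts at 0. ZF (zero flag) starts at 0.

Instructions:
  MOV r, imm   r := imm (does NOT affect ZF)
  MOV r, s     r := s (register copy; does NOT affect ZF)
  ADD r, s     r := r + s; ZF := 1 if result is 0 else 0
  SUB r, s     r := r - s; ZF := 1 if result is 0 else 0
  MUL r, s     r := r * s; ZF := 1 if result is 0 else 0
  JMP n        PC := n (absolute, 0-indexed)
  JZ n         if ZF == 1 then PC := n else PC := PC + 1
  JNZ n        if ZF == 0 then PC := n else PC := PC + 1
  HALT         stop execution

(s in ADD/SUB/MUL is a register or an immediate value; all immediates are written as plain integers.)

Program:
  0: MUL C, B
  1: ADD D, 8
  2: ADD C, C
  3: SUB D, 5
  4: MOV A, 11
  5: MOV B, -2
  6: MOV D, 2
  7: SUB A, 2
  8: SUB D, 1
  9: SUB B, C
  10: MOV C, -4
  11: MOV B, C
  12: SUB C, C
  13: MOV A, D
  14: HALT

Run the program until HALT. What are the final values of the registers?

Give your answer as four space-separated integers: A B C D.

Step 1: PC=0 exec 'MUL C, B'. After: A=0 B=0 C=0 D=0 ZF=1 PC=1
Step 2: PC=1 exec 'ADD D, 8'. After: A=0 B=0 C=0 D=8 ZF=0 PC=2
Step 3: PC=2 exec 'ADD C, C'. After: A=0 B=0 C=0 D=8 ZF=1 PC=3
Step 4: PC=3 exec 'SUB D, 5'. After: A=0 B=0 C=0 D=3 ZF=0 PC=4
Step 5: PC=4 exec 'MOV A, 11'. After: A=11 B=0 C=0 D=3 ZF=0 PC=5
Step 6: PC=5 exec 'MOV B, -2'. After: A=11 B=-2 C=0 D=3 ZF=0 PC=6
Step 7: PC=6 exec 'MOV D, 2'. After: A=11 B=-2 C=0 D=2 ZF=0 PC=7
Step 8: PC=7 exec 'SUB A, 2'. After: A=9 B=-2 C=0 D=2 ZF=0 PC=8
Step 9: PC=8 exec 'SUB D, 1'. After: A=9 B=-2 C=0 D=1 ZF=0 PC=9
Step 10: PC=9 exec 'SUB B, C'. After: A=9 B=-2 C=0 D=1 ZF=0 PC=10
Step 11: PC=10 exec 'MOV C, -4'. After: A=9 B=-2 C=-4 D=1 ZF=0 PC=11
Step 12: PC=11 exec 'MOV B, C'. After: A=9 B=-4 C=-4 D=1 ZF=0 PC=12
Step 13: PC=12 exec 'SUB C, C'. After: A=9 B=-4 C=0 D=1 ZF=1 PC=13
Step 14: PC=13 exec 'MOV A, D'. After: A=1 B=-4 C=0 D=1 ZF=1 PC=14
Step 15: PC=14 exec 'HALT'. After: A=1 B=-4 C=0 D=1 ZF=1 PC=14 HALTED

Answer: 1 -4 0 1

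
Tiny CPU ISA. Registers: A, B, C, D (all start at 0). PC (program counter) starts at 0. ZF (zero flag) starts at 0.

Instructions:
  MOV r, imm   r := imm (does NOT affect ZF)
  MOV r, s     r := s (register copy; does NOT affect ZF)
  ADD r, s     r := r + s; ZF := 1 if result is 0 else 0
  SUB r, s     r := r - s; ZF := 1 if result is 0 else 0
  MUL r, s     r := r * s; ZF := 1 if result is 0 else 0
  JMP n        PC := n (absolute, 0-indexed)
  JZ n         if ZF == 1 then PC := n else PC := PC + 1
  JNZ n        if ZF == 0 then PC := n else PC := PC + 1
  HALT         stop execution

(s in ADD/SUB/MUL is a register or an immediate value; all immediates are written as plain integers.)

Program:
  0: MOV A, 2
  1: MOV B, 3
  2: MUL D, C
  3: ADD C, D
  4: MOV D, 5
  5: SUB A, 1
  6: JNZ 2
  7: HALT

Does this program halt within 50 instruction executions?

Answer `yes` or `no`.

Step 1: PC=0 exec 'MOV A, 2'. After: A=2 B=0 C=0 D=0 ZF=0 PC=1
Step 2: PC=1 exec 'MOV B, 3'. After: A=2 B=3 C=0 D=0 ZF=0 PC=2
Step 3: PC=2 exec 'MUL D, C'. After: A=2 B=3 C=0 D=0 ZF=1 PC=3
Step 4: PC=3 exec 'ADD C, D'. After: A=2 B=3 C=0 D=0 ZF=1 PC=4
Step 5: PC=4 exec 'MOV D, 5'. After: A=2 B=3 C=0 D=5 ZF=1 PC=5
Step 6: PC=5 exec 'SUB A, 1'. After: A=1 B=3 C=0 D=5 ZF=0 PC=6
Step 7: PC=6 exec 'JNZ 2'. After: A=1 B=3 C=0 D=5 ZF=0 PC=2
Step 8: PC=2 exec 'MUL D, C'. After: A=1 B=3 C=0 D=0 ZF=1 PC=3
Step 9: PC=3 exec 'ADD C, D'. After: A=1 B=3 C=0 D=0 ZF=1 PC=4
Step 10: PC=4 exec 'MOV D, 5'. After: A=1 B=3 C=0 D=5 ZF=1 PC=5
Step 11: PC=5 exec 'SUB A, 1'. After: A=0 B=3 C=0 D=5 ZF=1 PC=6
Step 12: PC=6 exec 'JNZ 2'. After: A=0 B=3 C=0 D=5 ZF=1 PC=7
Step 13: PC=7 exec 'HALT'. After: A=0 B=3 C=0 D=5 ZF=1 PC=7 HALTED

Answer: yes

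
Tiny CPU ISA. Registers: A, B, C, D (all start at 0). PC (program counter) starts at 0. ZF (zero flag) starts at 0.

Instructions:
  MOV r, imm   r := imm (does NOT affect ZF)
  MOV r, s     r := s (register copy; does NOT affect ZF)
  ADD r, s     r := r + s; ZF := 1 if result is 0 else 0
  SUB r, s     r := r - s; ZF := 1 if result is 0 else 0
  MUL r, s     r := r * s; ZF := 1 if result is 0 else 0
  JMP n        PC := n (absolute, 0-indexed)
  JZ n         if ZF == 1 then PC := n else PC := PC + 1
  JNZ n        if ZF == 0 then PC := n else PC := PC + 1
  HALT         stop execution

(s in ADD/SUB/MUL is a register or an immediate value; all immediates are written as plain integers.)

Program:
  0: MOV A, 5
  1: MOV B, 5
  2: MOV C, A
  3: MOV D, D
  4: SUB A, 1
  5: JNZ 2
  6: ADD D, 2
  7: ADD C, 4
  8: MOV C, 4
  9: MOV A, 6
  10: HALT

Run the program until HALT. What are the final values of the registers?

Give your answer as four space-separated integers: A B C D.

Answer: 6 5 4 2

Derivation:
Step 1: PC=0 exec 'MOV A, 5'. After: A=5 B=0 C=0 D=0 ZF=0 PC=1
Step 2: PC=1 exec 'MOV B, 5'. After: A=5 B=5 C=0 D=0 ZF=0 PC=2
Step 3: PC=2 exec 'MOV C, A'. After: A=5 B=5 C=5 D=0 ZF=0 PC=3
Step 4: PC=3 exec 'MOV D, D'. After: A=5 B=5 C=5 D=0 ZF=0 PC=4
Step 5: PC=4 exec 'SUB A, 1'. After: A=4 B=5 C=5 D=0 ZF=0 PC=5
Step 6: PC=5 exec 'JNZ 2'. After: A=4 B=5 C=5 D=0 ZF=0 PC=2
Step 7: PC=2 exec 'MOV C, A'. After: A=4 B=5 C=4 D=0 ZF=0 PC=3
Step 8: PC=3 exec 'MOV D, D'. After: A=4 B=5 C=4 D=0 ZF=0 PC=4
Step 9: PC=4 exec 'SUB A, 1'. After: A=3 B=5 C=4 D=0 ZF=0 PC=5
Step 10: PC=5 exec 'JNZ 2'. After: A=3 B=5 C=4 D=0 ZF=0 PC=2
Step 11: PC=2 exec 'MOV C, A'. After: A=3 B=5 C=3 D=0 ZF=0 PC=3
Step 12: PC=3 exec 'MOV D, D'. After: A=3 B=5 C=3 D=0 ZF=0 PC=4
Step 13: PC=4 exec 'SUB A, 1'. After: A=2 B=5 C=3 D=0 ZF=0 PC=5
Step 14: PC=5 exec 'JNZ 2'. After: A=2 B=5 C=3 D=0 ZF=0 PC=2
Step 15: PC=2 exec 'MOV C, A'. After: A=2 B=5 C=2 D=0 ZF=0 PC=3
Step 16: PC=3 exec 'MOV D, D'. After: A=2 B=5 C=2 D=0 ZF=0 PC=4
Step 17: PC=4 exec 'SUB A, 1'. After: A=1 B=5 C=2 D=0 ZF=0 PC=5
Step 18: PC=5 exec 'JNZ 2'. After: A=1 B=5 C=2 D=0 ZF=0 PC=2
Step 19: PC=2 exec 'MOV C, A'. After: A=1 B=5 C=1 D=0 ZF=0 PC=3
Step 20: PC=3 exec 'MOV D, D'. After: A=1 B=5 C=1 D=0 ZF=0 PC=4
Step 21: PC=4 exec 'SUB A, 1'. After: A=0 B=5 C=1 D=0 ZF=1 PC=5
Step 22: PC=5 exec 'JNZ 2'. After: A=0 B=5 C=1 D=0 ZF=1 PC=6
Step 23: PC=6 exec 'ADD D, 2'. After: A=0 B=5 C=1 D=2 ZF=0 PC=7
Step 24: PC=7 exec 'ADD C, 4'. After: A=0 B=5 C=5 D=2 ZF=0 PC=8
Step 25: PC=8 exec 'MOV C, 4'. After: A=0 B=5 C=4 D=2 ZF=0 PC=9
Step 26: PC=9 exec 'MOV A, 6'. After: A=6 B=5 C=4 D=2 ZF=0 PC=10
Step 27: PC=10 exec 'HALT'. After: A=6 B=5 C=4 D=2 ZF=0 PC=10 HALTED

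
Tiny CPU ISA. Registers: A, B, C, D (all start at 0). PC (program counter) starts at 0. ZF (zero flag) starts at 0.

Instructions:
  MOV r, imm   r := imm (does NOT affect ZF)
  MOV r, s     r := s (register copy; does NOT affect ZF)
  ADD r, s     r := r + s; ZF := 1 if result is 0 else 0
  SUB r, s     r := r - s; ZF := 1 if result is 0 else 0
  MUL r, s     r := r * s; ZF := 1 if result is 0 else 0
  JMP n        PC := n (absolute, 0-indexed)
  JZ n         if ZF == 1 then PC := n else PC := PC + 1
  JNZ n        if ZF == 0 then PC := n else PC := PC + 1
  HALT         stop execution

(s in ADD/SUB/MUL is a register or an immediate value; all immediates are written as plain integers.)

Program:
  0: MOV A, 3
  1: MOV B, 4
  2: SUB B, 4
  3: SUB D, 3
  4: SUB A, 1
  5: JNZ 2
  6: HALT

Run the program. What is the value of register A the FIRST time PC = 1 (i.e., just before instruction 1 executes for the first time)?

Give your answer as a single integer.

Step 1: PC=0 exec 'MOV A, 3'. After: A=3 B=0 C=0 D=0 ZF=0 PC=1
First time PC=1: A=3

3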